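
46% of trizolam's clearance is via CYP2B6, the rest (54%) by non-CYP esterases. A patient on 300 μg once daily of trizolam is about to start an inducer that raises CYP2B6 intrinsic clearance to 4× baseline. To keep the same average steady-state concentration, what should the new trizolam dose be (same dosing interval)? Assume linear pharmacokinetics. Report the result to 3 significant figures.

714 μg

The CYP2B6 pathway (46% of clearance) rises to 4× activity: 0.46 × 4 = 1.84.
The remaining 54% of clearance is unaffected.
CL_new/CL_old = 1.84 + 0.54 = 2.38.
To maintain the same steady-state level, dose must scale with clearance: new dose = 300 × 2.38 = 714 μg.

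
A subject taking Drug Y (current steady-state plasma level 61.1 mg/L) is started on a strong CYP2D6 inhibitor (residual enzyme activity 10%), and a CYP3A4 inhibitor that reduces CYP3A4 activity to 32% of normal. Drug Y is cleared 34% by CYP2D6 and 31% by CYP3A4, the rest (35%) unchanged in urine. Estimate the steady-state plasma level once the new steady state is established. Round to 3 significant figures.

The CYP2D6 pathway (34% of clearance) is reduced to 0.1× activity: 0.34 × 0.1 = 0.034.
The CYP3A4 pathway (31% of clearance) falls to 0.32× activity: 0.31 × 0.32 = 0.0992.
The remaining 35% of clearance is unaffected.
CL_new/CL_old = 0.034 + 0.0992 + 0.35 = 0.4832.
Dividing the baseline by the relative clearance: 61.1 / 0.4832 = 126 mg/L.

126 mg/L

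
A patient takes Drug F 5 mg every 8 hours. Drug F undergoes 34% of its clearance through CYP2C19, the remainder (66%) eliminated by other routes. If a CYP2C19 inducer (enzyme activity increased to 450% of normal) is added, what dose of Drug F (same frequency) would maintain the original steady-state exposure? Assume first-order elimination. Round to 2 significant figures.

CYP2C19: 0.34 × 4.5 = 1.53
Other: 0.66 (unchanged)
Relative clearance = 1.53 + 0.66 = 2.19.
Css,avg = (dose rate)/CL, so holding Css fixed requires dose ∝ CL: 5 × 2.19 = 11 mg.

11 mg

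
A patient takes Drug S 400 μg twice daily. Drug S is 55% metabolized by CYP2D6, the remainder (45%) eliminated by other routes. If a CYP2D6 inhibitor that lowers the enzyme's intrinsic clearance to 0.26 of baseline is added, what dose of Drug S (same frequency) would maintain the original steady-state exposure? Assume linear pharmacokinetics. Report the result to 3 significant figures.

237 μg

The CYP2D6 pathway (55% of clearance) drops to 0.26× activity: 0.55 × 0.26 = 0.143.
Non-CYP routes (45%) are unchanged.
CL_new/CL_old = 0.143 + 0.45 = 0.593.
Exposure is unchanged when dose changes in proportion to clearance. New dose = 400 μg × 0.593 = 237 μg.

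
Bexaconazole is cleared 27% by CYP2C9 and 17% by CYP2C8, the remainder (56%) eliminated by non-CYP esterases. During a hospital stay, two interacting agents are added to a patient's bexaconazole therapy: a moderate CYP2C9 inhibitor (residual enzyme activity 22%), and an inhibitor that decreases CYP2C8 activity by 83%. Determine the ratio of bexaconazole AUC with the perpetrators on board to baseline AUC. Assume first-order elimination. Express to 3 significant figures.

CYP2C9: 0.27 × 0.22 = 0.0594
CYP2C8: 0.17 × 0.17 = 0.0289
Other: 0.56 (unchanged)
CL_new/CL_old = 0.0594 + 0.0289 + 0.56 = 0.6483.
AUC ∝ 1/CL: fold-change = 1 / 0.6483 = 1.54.

1.54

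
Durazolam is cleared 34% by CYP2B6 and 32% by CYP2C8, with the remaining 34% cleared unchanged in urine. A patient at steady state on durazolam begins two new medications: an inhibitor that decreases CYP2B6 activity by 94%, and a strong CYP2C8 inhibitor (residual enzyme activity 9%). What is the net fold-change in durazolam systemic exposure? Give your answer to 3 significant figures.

2.57

The CYP2B6 pathway (34% of clearance) drops to 0.06× activity: 0.34 × 0.06 = 0.0204.
The CYP2C8 pathway (32% of clearance) drops to 0.09× activity: 0.32 × 0.09 = 0.0288.
Non-CYP routes (34%) are unchanged.
Relative clearance = 0.0204 + 0.0288 + 0.34 = 0.3892.
Because systemic exposure varies inversely with clearance, the combined effect is 1 / 0.3892 = 2.57.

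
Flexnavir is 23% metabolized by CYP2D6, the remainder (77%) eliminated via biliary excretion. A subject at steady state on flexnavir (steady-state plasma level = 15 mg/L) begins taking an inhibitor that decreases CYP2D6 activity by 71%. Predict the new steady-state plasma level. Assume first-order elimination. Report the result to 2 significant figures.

The CYP2D6 pathway (23% of clearance) falls to 0.29× activity: 0.23 × 0.29 = 0.0667.
The remaining 77% of clearance is unaffected.
CL_new/CL_old = 0.0667 + 0.77 = 0.8367.
With dosing unchanged, steady-state plasma level scales as 1/CL: 15 / 0.8367 = 18 mg/L.

18 mg/L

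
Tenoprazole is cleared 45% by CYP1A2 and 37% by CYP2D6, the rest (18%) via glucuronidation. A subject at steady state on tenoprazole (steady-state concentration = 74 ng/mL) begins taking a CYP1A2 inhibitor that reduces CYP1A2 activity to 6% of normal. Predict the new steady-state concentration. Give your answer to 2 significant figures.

1.3 × 10² ng/mL

The CYP1A2 pathway (45% of clearance) drops to 0.06× activity: 0.45 × 0.06 = 0.027.
CYP2D6 (37%) and the residual 18% are unaffected.
Relative clearance = 0.027 + 0.37 + 0.18 = 0.577.
With dosing unchanged, steady-state concentration scales as 1/CL: 74 / 0.577 = 1.3 × 10² ng/mL.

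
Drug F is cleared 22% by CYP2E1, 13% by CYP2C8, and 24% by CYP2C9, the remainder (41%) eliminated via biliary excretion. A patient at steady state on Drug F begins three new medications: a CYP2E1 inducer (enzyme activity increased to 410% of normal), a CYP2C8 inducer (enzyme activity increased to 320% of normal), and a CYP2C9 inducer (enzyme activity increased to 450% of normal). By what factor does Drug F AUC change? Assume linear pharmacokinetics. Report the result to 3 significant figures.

0.356

CYP2E1: 0.22 × 4.1 = 0.902
CYP2C8: 0.13 × 3.2 = 0.416
CYP2C9: 0.24 × 4.5 = 1.08
Other: 0.41 (unchanged)
CL_new/CL_old = 0.902 + 0.416 + 1.08 + 0.41 = 2.808.
Net AUC ratio = 1 / 2.808 = 0.356.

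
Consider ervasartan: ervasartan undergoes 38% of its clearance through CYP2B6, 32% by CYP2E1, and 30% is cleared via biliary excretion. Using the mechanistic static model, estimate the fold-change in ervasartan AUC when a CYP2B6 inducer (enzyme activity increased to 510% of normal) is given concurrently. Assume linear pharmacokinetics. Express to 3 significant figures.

CYP2B6: 0.38 × 5.1 = 1.938
CYP2E1: 0.32 (unchanged)
Other: 0.3 (unchanged)
CL_new/CL_old = 1.938 + 0.32 + 0.3 = 2.558.
Since AUC ∝ 1/CL, the ratio is 1 / 2.558 = 0.391.

0.391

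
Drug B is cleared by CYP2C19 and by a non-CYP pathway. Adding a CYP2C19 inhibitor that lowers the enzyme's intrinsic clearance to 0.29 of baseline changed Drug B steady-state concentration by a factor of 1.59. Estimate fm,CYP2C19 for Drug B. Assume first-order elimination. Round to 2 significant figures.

CL'/CL = 1 / 1.59 = 0.6289
0.29·fm + (1 − fm) = 0.6289
fm = (0.6289 − 1) / (0.29 − 1) = 0.52

0.52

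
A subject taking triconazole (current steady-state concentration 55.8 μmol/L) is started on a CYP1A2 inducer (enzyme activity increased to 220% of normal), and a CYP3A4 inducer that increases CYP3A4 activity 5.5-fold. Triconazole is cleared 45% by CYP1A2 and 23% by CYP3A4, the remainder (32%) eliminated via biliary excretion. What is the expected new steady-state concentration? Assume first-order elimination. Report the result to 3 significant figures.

21.7 μmol/L

CYP1A2: 0.45 × 2.2 = 0.99
CYP3A4: 0.23 × 5.5 = 1.265
Other: 0.32 (unchanged)
CL_new/CL_old = 0.99 + 1.265 + 0.32 = 2.575.
Steady-state concentration ∝ 1/CL: new value = 55.8 / 2.575 = 21.7 μmol/L.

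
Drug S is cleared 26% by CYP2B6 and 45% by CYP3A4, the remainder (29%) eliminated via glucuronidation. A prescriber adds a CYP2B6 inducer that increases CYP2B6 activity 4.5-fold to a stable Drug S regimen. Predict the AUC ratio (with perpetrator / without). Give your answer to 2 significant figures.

CYP2B6: 0.26 × 4.5 = 1.17
CYP3A4: 0.45 (unchanged)
Other: 0.29 (unchanged)
CL_new/CL_old = 1.17 + 0.45 + 0.29 = 1.91.
Since AUC ∝ 1/CL, the ratio is 1 / 1.91 = 0.52.

0.52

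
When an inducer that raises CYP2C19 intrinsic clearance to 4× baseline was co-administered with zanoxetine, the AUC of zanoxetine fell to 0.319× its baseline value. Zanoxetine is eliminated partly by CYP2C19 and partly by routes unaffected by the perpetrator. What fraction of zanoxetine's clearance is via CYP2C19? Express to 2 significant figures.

0.71

Let fm be the CYP2C19 fraction. New clearance relative to baseline = fm × 4 + (1 − fm).
AUC ratio = 1 / (new CL fraction), so new CL fraction = 1 / 0.319 = 3.135.
fm × 4 + 1 − fm = 3.135  ⇒  fm × (4 − 1) = 2.135  ⇒  fm = 0.71.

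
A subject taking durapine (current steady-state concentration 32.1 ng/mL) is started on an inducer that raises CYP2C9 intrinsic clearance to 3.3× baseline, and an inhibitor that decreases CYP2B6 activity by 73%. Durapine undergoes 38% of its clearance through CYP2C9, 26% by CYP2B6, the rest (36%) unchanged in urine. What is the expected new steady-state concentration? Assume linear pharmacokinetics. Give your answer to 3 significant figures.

19.1 ng/mL

The CYP2C9 pathway (38% of clearance) rises to 3.3× activity: 0.38 × 3.3 = 1.254.
The CYP2B6 pathway (26% of clearance) drops to 0.27× activity: 0.26 × 0.27 = 0.0702.
The remaining 36% of clearance is unaffected.
Relative clearance = 1.254 + 0.0702 + 0.36 = 1.6842.
New steady-state concentration = 32.1 / 1.6842 = 19.1 ng/mL (concentration scales inversely with clearance).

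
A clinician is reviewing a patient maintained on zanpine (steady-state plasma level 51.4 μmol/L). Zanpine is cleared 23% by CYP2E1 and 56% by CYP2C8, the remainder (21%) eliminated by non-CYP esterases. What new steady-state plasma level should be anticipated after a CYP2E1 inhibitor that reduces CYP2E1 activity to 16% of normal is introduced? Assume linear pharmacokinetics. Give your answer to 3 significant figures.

63.7 μmol/L

The CYP2E1 pathway (23% of clearance) falls to 0.16× activity: 0.23 × 0.16 = 0.0368.
CYP2C8 (56%) and the residual 21% are unaffected.
Relative clearance = 0.0368 + 0.56 + 0.21 = 0.8068.
Steady-state plasma level ∝ 1/CL, so new value = 51.4 / 0.8068 = 63.7 μmol/L.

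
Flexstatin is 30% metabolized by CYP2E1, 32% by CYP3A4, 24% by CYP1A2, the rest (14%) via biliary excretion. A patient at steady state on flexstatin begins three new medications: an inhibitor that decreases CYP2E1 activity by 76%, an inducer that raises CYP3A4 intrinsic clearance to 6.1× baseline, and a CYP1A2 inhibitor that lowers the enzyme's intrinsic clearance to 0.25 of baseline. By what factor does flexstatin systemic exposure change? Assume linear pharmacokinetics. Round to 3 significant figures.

The CYP2E1 pathway (30% of clearance) drops to 0.24× activity: 0.3 × 0.24 = 0.072.
The CYP3A4 pathway (32% of clearance) rises to 6.1× activity: 0.32 × 6.1 = 1.952.
The CYP1A2 pathway (24% of clearance) is reduced to 0.25× activity: 0.24 × 0.25 = 0.06.
The remaining 14% of clearance is unaffected.
CL_new/CL_old = 0.072 + 1.952 + 0.06 + 0.14 = 2.224.
Net systemic exposure ratio = 1 / 2.224 = 0.450.

0.450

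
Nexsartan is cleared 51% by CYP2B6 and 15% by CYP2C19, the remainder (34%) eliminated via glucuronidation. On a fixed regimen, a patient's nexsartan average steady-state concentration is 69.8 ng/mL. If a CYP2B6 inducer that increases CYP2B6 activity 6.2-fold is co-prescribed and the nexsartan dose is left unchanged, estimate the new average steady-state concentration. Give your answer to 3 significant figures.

The CYP2B6 pathway (51% of clearance) rises to 6.2× activity: 0.51 × 6.2 = 3.162.
CYP2C19 (15%) and the residual 34% are unaffected.
CL_new/CL_old = 3.162 + 0.15 + 0.34 = 3.652.
With dosing unchanged, average steady-state concentration scales as 1/CL: 69.8 / 3.652 = 19.1 ng/mL.

19.1 ng/mL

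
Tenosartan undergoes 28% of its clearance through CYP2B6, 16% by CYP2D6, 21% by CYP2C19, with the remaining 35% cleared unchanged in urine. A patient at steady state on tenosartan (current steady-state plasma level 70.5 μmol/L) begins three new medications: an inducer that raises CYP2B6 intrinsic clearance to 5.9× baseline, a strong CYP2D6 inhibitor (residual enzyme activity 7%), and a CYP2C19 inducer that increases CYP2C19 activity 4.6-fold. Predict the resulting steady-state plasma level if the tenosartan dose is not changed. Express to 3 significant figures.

The CYP2B6 pathway (28% of clearance) rises to 5.9× activity: 0.28 × 5.9 = 1.652.
The CYP2D6 pathway (16% of clearance) falls to 0.07× activity: 0.16 × 0.07 = 0.0112.
The CYP2C19 pathway (21% of clearance) increases to 4.6× activity: 0.21 × 4.6 = 0.966.
The remaining 35% of clearance is unaffected.
New clearance relative to baseline: 1.652 + 0.0112 + 0.966 + 0.35 = 2.9792.
New steady-state plasma level = 70.5 / 2.9792 = 23.7 μmol/L (concentration scales inversely with clearance).

23.7 μmol/L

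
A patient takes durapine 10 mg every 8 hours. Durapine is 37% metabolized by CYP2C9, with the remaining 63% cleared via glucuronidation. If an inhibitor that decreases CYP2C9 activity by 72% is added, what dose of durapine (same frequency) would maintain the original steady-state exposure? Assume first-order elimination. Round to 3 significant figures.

The CYP2C9 pathway (37% of clearance) falls to 0.28× activity: 0.37 × 0.28 = 0.1036.
The remaining 63% of clearance is unaffected.
Relative clearance = 0.1036 + 0.63 = 0.7336.
To maintain the same steady-state level, dose must scale with clearance: new dose = 10 × 0.7336 = 7.34 mg.

7.34 mg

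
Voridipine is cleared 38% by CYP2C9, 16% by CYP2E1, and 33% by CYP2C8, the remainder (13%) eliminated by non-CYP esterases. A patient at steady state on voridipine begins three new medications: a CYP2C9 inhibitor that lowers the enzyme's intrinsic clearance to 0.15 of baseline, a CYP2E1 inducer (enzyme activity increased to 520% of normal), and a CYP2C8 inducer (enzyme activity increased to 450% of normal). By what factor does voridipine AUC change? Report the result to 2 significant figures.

The CYP2C9 pathway (38% of clearance) is reduced to 0.15× activity: 0.38 × 0.15 = 0.057.
The CYP2E1 pathway (16% of clearance) rises to 5.2× activity: 0.16 × 5.2 = 0.832.
The CYP2C8 pathway (33% of clearance) is boosted to 4.5× activity: 0.33 × 4.5 = 1.485.
The remaining 13% of clearance is unaffected.
New clearance relative to baseline: 0.057 + 0.832 + 1.485 + 0.13 = 2.504.
Because AUC varies inversely with clearance, the combined effect is 1 / 2.504 = 0.40.

0.40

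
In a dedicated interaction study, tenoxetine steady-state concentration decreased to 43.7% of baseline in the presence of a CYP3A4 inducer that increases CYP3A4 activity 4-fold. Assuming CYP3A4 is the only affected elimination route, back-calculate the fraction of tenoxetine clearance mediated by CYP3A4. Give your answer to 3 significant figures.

0.429

Let x = fm,CYP3A4. Because steady-state concentration ∝ 1/CL, relative clearance rose to 1/0.437 = 2.288.
Setting x·4 + (1 − x) = 2.288 and solving: x = (2.288 − 1)/(4 − 1) = 0.429.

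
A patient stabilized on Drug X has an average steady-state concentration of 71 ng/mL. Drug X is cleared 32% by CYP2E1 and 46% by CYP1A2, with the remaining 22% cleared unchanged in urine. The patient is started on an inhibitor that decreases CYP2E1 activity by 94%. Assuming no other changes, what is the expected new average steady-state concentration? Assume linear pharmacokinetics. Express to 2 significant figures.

The CYP2E1 pathway (32% of clearance) is reduced to 0.06× activity: 0.32 × 0.06 = 0.0192.
CYP1A2 (46%) and the residual 22% are unaffected.
Relative clearance = 0.0192 + 0.46 + 0.22 = 0.6992.
Average steady-state concentration ∝ 1/CL, so new value = 71 / 0.6992 = 1.0 × 10² ng/mL.

1.0 × 10² ng/mL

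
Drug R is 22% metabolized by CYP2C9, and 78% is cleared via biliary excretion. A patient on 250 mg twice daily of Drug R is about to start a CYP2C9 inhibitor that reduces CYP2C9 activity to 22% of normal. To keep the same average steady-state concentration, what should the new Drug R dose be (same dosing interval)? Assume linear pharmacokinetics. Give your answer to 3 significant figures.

The CYP2C9 pathway (22% of clearance) is reduced to 0.22× activity: 0.22 × 0.22 = 0.0484.
The remaining 78% of clearance is unaffected.
CL_new/CL_old = 0.0484 + 0.78 = 0.8284.
Exposure is unchanged when dose changes in proportion to clearance. New dose = 250 mg × 0.8284 = 207 mg.

207 mg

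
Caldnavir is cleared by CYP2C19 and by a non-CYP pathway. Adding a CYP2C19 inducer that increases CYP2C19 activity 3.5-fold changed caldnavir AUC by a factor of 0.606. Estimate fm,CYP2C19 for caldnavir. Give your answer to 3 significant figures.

0.260

CL'/CL = 1 / 0.606 = 1.65
3.5·fm + (1 − fm) = 1.65
fm = (1.65 − 1) / (3.5 − 1) = 0.260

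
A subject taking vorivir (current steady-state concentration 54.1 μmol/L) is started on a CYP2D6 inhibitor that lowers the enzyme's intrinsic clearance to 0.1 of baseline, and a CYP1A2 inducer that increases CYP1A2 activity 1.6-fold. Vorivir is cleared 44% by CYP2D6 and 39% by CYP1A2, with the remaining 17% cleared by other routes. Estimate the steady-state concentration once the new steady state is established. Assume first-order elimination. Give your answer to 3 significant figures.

64.6 μmol/L

The CYP2D6 pathway (44% of clearance) drops to 0.1× activity: 0.44 × 0.1 = 0.044.
The CYP1A2 pathway (39% of clearance) is boosted to 1.6× activity: 0.39 × 1.6 = 0.624.
Non-CYP routes (17%) are unchanged.
Relative clearance = 0.044 + 0.624 + 0.17 = 0.838.
Dividing the baseline by the relative clearance: 54.1 / 0.838 = 64.6 μmol/L.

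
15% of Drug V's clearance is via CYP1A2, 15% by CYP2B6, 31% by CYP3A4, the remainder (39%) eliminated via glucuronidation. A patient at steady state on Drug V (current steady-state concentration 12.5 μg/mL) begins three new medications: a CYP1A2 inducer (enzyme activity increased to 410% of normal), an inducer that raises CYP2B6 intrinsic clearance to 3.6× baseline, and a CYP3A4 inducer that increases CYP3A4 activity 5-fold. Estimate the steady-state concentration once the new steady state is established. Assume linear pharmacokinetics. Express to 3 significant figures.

CYP1A2: 0.15 × 4.1 = 0.615
CYP2B6: 0.15 × 3.6 = 0.54
CYP3A4: 0.31 × 5 = 1.55
Other: 0.39 (unchanged)
New clearance relative to baseline: 0.615 + 0.54 + 1.55 + 0.39 = 3.095.
Dividing the baseline by the relative clearance: 12.5 / 3.095 = 4.04 μg/mL.

4.04 μg/mL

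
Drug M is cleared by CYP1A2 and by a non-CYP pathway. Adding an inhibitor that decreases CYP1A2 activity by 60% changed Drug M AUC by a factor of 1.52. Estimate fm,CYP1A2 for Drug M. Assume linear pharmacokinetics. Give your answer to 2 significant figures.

Let fm be the CYP1A2 fraction. New clearance relative to baseline = fm × 0.4 + (1 − fm).
AUC ratio = 1 / (new CL fraction), so new CL fraction = 1 / 1.52 = 0.6579.
fm × 0.4 + 1 − fm = 0.6579  ⇒  fm × (0.4 − 1) = −0.3421  ⇒  fm = 0.57.

0.57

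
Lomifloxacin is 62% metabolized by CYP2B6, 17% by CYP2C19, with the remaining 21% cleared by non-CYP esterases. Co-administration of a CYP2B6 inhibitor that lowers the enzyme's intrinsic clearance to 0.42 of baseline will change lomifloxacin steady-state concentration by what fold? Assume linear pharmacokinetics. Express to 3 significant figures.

The CYP2B6 pathway (62% of clearance) is reduced to 0.42× activity: 0.62 × 0.42 = 0.2604.
CYP2C19 (17%) and the residual 21% are unaffected.
CL_new/CL_old = 0.2604 + 0.17 + 0.21 = 0.6404.
Steady-state concentration ratio = CL_old/CL_new = 1 / 0.6404 = 1.56.

1.56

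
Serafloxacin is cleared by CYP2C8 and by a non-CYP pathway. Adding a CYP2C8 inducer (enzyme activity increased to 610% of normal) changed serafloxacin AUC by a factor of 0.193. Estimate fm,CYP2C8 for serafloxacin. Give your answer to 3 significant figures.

Let fm be the CYP2C8 fraction. New clearance relative to baseline = fm × 6.1 + (1 − fm).
AUC ratio = 1 / (new CL fraction), so new CL fraction = 1 / 0.193 = 5.181.
fm × 6.1 + 1 − fm = 5.181  ⇒  fm × (6.1 − 1) = 4.181  ⇒  fm = 0.820.

0.820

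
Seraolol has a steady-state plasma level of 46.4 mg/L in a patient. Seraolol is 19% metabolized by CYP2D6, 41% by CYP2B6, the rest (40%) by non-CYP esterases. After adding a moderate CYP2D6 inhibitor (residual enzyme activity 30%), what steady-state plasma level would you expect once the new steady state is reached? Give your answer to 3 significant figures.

53.5 mg/L

The CYP2D6 pathway (19% of clearance) is reduced to 0.3× activity: 0.19 × 0.3 = 0.057.
CYP2B6 (41%) and the residual 40% are unaffected.
Relative clearance = 0.057 + 0.41 + 0.4 = 0.867.
Steady-state plasma level ∝ 1/CL, so new value = 46.4 / 0.867 = 53.5 mg/L.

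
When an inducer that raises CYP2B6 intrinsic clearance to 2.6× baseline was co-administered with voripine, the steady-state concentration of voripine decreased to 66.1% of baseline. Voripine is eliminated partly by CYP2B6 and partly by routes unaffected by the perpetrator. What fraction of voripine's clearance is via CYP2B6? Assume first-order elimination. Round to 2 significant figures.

0.32

CL'/CL = 1 / 0.661 = 1.513
2.6·fm + (1 − fm) = 1.513
fm = (1.513 − 1) / (2.6 − 1) = 0.32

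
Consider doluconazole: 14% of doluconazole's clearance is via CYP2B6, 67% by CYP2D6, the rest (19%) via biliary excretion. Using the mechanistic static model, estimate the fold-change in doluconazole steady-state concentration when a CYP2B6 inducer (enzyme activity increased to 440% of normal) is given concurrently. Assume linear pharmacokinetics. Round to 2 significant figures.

0.68

The CYP2B6 pathway (14% of clearance) increases to 4.4× activity: 0.14 × 4.4 = 0.616.
CYP2D6 (67%) and the residual 19% are unaffected.
New clearance relative to baseline: 0.616 + 0.67 + 0.19 = 1.476.
Steady-state concentration is inversely proportional to clearance, so the fold-change is 1 / 1.476 = 0.68.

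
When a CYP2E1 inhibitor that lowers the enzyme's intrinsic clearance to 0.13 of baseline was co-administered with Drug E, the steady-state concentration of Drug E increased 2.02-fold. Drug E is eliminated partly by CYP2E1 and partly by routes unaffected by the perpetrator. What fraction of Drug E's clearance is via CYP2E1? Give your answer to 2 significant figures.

0.58

Call the CYP2E1 fraction fm. After the interaction, CL_new/CL_old = fm × 0.13 + (1 − fm).
Steady-state concentration ratio = 1 / (new CL fraction), so new CL fraction = 1 / 2.02 = 0.495.
fm × 0.13 + 1 − fm = 0.495  ⇒  fm × (0.13 − 1) = −0.505  ⇒  fm = 0.58.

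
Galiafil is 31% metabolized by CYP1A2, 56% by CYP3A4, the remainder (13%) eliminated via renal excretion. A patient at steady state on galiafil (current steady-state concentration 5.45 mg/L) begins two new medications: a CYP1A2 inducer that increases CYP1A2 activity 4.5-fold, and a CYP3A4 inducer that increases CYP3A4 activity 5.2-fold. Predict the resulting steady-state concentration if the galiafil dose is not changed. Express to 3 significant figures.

The CYP1A2 pathway (31% of clearance) rises to 4.5× activity: 0.31 × 4.5 = 1.395.
The CYP3A4 pathway (56% of clearance) increases to 5.2× activity: 0.56 × 5.2 = 2.912.
The remaining 13% of clearance is unaffected.
New clearance relative to baseline: 1.395 + 2.912 + 0.13 = 4.437.
New steady-state concentration = 5.45 / 4.437 = 1.23 mg/L (concentration scales inversely with clearance).

1.23 mg/L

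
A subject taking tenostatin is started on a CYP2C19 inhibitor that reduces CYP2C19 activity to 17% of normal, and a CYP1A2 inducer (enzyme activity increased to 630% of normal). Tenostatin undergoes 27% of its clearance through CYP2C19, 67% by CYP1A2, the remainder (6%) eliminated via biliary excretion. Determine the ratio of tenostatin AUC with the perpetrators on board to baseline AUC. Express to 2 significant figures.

CYP2C19: 0.27 × 0.17 = 0.0459
CYP1A2: 0.67 × 6.3 = 4.221
Other: 0.06 (unchanged)
CL_new/CL_old = 0.0459 + 4.221 + 0.06 = 4.3269.
AUC ∝ 1/CL: fold-change = 1 / 4.3269 = 0.23.

0.23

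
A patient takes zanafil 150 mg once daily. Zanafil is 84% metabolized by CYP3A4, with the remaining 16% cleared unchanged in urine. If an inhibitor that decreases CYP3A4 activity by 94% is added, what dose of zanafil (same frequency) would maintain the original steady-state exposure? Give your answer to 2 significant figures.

The CYP3A4 pathway (84% of clearance) drops to 0.06× activity: 0.84 × 0.06 = 0.0504.
The remaining 16% of clearance is unaffected.
New clearance relative to baseline: 0.0504 + 0.16 = 0.2104.
Css,avg = (dose rate)/CL, so holding Css fixed requires dose ∝ CL: 150 × 0.2104 = 32 mg.

32 mg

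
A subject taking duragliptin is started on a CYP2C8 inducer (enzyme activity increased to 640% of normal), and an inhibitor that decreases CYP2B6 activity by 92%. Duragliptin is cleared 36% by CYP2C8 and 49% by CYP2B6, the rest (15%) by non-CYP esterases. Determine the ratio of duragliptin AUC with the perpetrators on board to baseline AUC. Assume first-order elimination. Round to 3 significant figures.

The CYP2C8 pathway (36% of clearance) is boosted to 6.4× activity: 0.36 × 6.4 = 2.304.
The CYP2B6 pathway (49% of clearance) drops to 0.08× activity: 0.49 × 0.08 = 0.0392.
Non-CYP routes (15%) are unchanged.
CL_new/CL_old = 2.304 + 0.0392 + 0.15 = 2.4932.
Because AUC varies inversely with clearance, the combined effect is 1 / 2.4932 = 0.401.

0.401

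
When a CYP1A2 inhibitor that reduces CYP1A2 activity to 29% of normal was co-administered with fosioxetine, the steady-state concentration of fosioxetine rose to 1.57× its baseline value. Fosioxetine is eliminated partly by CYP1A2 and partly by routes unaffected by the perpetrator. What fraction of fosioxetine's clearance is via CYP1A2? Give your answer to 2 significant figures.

0.51

Let fm be the CYP1A2 fraction. New clearance relative to baseline = fm × 0.29 + (1 − fm).
Steady-state concentration ratio = 1 / (new CL fraction), so new CL fraction = 1 / 1.57 = 0.6369.
fm × 0.29 + 1 − fm = 0.6369  ⇒  fm × (0.29 − 1) = −0.3631  ⇒  fm = 0.51.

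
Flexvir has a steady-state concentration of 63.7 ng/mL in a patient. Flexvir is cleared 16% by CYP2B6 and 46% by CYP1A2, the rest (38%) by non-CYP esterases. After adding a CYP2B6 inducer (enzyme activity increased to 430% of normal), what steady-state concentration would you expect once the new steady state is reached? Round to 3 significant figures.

The CYP2B6 pathway (16% of clearance) is boosted to 4.3× activity: 0.16 × 4.3 = 0.688.
CYP1A2 (46%) and the residual 38% are unaffected.
Relative clearance = 0.688 + 0.46 + 0.38 = 1.528.
With dosing unchanged, steady-state concentration scales as 1/CL: 63.7 / 1.528 = 41.7 ng/mL.

41.7 ng/mL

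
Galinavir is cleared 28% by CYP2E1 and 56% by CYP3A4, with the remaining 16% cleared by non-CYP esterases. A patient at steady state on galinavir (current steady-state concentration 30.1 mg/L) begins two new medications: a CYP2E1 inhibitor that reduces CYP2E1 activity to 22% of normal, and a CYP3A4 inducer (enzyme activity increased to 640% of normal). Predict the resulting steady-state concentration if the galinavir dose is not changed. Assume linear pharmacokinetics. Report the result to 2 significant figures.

7.9 mg/L

The CYP2E1 pathway (28% of clearance) is reduced to 0.22× activity: 0.28 × 0.22 = 0.0616.
The CYP3A4 pathway (56% of clearance) increases to 6.4× activity: 0.56 × 6.4 = 3.584.
Non-CYP routes (16%) are unchanged.
New clearance relative to baseline: 0.0616 + 3.584 + 0.16 = 3.8056.
Steady-state concentration ∝ 1/CL: new value = 30.1 / 3.8056 = 7.9 mg/L.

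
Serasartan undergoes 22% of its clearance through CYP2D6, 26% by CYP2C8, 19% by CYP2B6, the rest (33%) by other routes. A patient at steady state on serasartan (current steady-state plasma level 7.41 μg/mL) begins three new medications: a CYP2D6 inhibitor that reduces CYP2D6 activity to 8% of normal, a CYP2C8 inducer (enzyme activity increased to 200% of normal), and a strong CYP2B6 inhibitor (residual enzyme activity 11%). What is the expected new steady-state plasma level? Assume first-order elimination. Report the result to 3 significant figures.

CYP2D6: 0.22 × 0.08 = 0.0176
CYP2C8: 0.26 × 2 = 0.52
CYP2B6: 0.19 × 0.11 = 0.0209
Other: 0.33 (unchanged)
New clearance relative to baseline: 0.0176 + 0.52 + 0.0209 + 0.33 = 0.8885.
Dividing the baseline by the relative clearance: 7.41 / 0.8885 = 8.34 μg/mL.

8.34 μg/mL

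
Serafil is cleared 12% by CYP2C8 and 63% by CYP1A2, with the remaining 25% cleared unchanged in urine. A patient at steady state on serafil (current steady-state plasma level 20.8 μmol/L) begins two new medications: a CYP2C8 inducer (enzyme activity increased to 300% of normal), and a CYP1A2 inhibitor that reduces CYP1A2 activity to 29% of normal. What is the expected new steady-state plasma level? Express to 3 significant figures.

The CYP2C8 pathway (12% of clearance) rises to 3× activity: 0.12 × 3 = 0.36.
The CYP1A2 pathway (63% of clearance) is reduced to 0.29× activity: 0.63 × 0.29 = 0.1827.
Non-CYP routes (25%) are unchanged.
CL_new/CL_old = 0.36 + 0.1827 + 0.25 = 0.7927.
Dividing the baseline by the relative clearance: 20.8 / 0.7927 = 26.2 μmol/L.

26.2 μmol/L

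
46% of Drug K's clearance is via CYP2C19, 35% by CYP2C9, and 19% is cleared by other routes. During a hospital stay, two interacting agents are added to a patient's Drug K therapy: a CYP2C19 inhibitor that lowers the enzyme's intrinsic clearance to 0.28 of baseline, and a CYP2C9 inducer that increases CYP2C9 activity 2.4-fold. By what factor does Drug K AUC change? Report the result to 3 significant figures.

The CYP2C19 pathway (46% of clearance) is reduced to 0.28× activity: 0.46 × 0.28 = 0.1288.
The CYP2C9 pathway (35% of clearance) rises to 2.4× activity: 0.35 × 2.4 = 0.84.
Non-CYP routes (19%) are unchanged.
New clearance relative to baseline: 0.1288 + 0.84 + 0.19 = 1.1588.
Net AUC ratio = 1 / 1.1588 = 0.863.

0.863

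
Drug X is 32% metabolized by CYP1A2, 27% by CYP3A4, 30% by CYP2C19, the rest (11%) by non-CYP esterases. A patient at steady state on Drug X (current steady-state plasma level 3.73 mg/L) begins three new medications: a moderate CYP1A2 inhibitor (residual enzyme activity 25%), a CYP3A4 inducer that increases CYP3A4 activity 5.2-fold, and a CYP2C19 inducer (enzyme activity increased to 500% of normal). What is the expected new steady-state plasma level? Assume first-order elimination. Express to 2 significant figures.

1.2 mg/L

CYP1A2: 0.32 × 0.25 = 0.08
CYP3A4: 0.27 × 5.2 = 1.404
CYP2C19: 0.3 × 5 = 1.5
Other: 0.11 (unchanged)
Relative clearance = 0.08 + 1.404 + 1.5 + 0.11 = 3.094.
Steady-state plasma level ∝ 1/CL: new value = 3.73 / 3.094 = 1.2 mg/L.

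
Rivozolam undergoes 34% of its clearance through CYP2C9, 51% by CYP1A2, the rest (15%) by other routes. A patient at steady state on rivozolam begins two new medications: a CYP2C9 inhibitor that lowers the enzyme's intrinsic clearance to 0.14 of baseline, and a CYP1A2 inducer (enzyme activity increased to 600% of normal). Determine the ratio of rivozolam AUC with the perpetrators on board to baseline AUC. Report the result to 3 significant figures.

CYP2C9: 0.34 × 0.14 = 0.0476
CYP1A2: 0.51 × 6 = 3.06
Other: 0.15 (unchanged)
CL_new/CL_old = 0.0476 + 3.06 + 0.15 = 3.2576.
AUC ∝ 1/CL: fold-change = 1 / 3.2576 = 0.307.

0.307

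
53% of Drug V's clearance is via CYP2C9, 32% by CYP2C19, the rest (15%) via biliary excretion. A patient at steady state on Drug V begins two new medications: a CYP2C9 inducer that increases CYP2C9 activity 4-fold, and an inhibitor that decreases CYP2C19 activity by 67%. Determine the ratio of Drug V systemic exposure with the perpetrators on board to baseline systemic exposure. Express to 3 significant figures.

0.421

CYP2C9: 0.53 × 4 = 2.12
CYP2C19: 0.32 × 0.33 = 0.1056
Other: 0.15 (unchanged)
CL_new/CL_old = 2.12 + 0.1056 + 0.15 = 2.3756.
Net systemic exposure ratio = 1 / 2.3756 = 0.421.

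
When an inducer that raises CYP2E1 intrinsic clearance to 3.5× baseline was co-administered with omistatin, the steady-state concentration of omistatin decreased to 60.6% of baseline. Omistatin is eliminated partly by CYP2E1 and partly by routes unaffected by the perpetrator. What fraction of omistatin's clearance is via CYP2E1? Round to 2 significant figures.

0.26

Call the CYP2E1 fraction fm. After the interaction, CL_new/CL_old = fm × 3.5 + (1 − fm).
Steady-state concentration ratio = 1 / (new CL fraction), so new CL fraction = 1 / 0.606 = 1.65.
fm × 3.5 + 1 − fm = 1.65  ⇒  fm × (3.5 − 1) = 0.6502  ⇒  fm = 0.26.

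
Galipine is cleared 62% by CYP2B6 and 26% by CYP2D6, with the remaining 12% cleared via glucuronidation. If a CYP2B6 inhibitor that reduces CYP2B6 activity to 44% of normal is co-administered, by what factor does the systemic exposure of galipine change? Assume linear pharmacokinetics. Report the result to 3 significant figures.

1.53

The CYP2B6 pathway (62% of clearance) falls to 0.44× activity: 0.62 × 0.44 = 0.2728.
CYP2D6 (26%) and the residual 12% are unaffected.
CL_new/CL_old = 0.2728 + 0.26 + 0.12 = 0.6528.
Systemic exposure ratio = CL_old/CL_new = 1 / 0.6528 = 1.53.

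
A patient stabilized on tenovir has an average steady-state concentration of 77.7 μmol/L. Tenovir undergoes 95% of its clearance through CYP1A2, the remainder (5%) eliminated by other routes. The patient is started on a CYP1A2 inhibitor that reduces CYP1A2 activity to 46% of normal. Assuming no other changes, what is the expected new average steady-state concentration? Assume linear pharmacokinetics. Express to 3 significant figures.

CYP1A2: 0.95 × 0.46 = 0.437
Other: 0.05 (unchanged)
Relative clearance = 0.437 + 0.05 = 0.487.
New average steady-state concentration = baseline ÷ relative clearance = 77.7 / 0.487 = 160 μmol/L.

160 μmol/L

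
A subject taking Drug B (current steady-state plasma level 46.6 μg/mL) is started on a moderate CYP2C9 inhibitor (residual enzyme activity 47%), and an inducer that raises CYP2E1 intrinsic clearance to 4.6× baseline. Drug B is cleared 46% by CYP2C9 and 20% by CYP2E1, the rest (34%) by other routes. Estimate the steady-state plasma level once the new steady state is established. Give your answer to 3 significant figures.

31.6 μg/mL

The CYP2C9 pathway (46% of clearance) is reduced to 0.47× activity: 0.46 × 0.47 = 0.2162.
The CYP2E1 pathway (20% of clearance) rises to 4.6× activity: 0.2 × 4.6 = 0.92.
The remaining 34% of clearance is unaffected.
CL_new/CL_old = 0.2162 + 0.92 + 0.34 = 1.4762.
New steady-state plasma level = 46.6 / 1.4762 = 31.6 μg/mL (concentration scales inversely with clearance).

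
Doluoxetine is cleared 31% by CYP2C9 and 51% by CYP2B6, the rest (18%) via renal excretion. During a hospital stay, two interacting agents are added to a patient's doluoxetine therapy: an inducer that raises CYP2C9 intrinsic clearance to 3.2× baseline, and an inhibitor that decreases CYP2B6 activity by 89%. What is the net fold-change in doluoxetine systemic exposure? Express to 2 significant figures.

0.81

CYP2C9: 0.31 × 3.2 = 0.992
CYP2B6: 0.51 × 0.11 = 0.0561
Other: 0.18 (unchanged)
New clearance relative to baseline: 0.992 + 0.0561 + 0.18 = 1.2281.
Net systemic exposure ratio = 1 / 1.2281 = 0.81.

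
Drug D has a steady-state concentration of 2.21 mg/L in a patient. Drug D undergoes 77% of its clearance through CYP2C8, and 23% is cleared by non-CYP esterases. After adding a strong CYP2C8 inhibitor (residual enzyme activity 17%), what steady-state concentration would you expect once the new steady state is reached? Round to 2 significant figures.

6.1 mg/L

The CYP2C8 pathway (77% of clearance) is reduced to 0.17× activity: 0.77 × 0.17 = 0.1309.
The remaining 23% of clearance is unaffected.
New clearance relative to baseline: 0.1309 + 0.23 = 0.3609.
Steady-state concentration ∝ 1/CL, so new value = 2.21 / 0.3609 = 6.1 mg/L.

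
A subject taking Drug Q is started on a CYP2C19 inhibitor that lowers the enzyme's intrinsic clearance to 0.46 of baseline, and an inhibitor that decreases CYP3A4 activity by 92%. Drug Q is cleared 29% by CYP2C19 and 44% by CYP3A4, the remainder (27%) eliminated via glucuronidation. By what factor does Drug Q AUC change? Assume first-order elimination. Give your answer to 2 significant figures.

2.3

The CYP2C19 pathway (29% of clearance) falls to 0.46× activity: 0.29 × 0.46 = 0.1334.
The CYP3A4 pathway (44% of clearance) is reduced to 0.08× activity: 0.44 × 0.08 = 0.0352.
The remaining 27% of clearance is unaffected.
New clearance relative to baseline: 0.1334 + 0.0352 + 0.27 = 0.4386.
AUC ∝ 1/CL: fold-change = 1 / 0.4386 = 2.3.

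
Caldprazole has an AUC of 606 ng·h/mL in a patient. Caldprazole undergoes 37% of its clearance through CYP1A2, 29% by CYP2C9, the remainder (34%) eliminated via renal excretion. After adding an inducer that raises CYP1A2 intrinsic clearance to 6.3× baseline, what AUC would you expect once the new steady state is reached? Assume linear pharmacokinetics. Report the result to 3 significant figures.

205 ng·h/mL

The CYP1A2 pathway (37% of clearance) is boosted to 6.3× activity: 0.37 × 6.3 = 2.331.
CYP2C9 (29%) and the residual 34% are unaffected.
CL_new/CL_old = 2.331 + 0.29 + 0.34 = 2.961.
New AUC = baseline ÷ relative clearance = 606 / 2.961 = 205 ng·h/mL.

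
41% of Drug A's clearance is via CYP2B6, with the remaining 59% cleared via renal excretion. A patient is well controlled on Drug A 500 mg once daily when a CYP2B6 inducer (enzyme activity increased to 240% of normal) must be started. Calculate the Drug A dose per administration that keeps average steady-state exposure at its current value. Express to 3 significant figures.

The CYP2B6 pathway (41% of clearance) increases to 2.4× activity: 0.41 × 2.4 = 0.984.
The remaining 59% of clearance is unaffected.
CL_new/CL_old = 0.984 + 0.59 = 1.574.
To maintain the same steady-state level, dose must scale with clearance: new dose = 500 × 1.574 = 787 mg.

787 mg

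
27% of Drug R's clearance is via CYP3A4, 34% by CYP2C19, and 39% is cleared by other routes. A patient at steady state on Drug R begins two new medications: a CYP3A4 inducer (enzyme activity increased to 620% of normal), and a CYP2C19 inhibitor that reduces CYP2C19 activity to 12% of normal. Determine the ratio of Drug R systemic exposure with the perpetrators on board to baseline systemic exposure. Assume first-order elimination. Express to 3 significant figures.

0.475

The CYP3A4 pathway (27% of clearance) is boosted to 6.2× activity: 0.27 × 6.2 = 1.674.
The CYP2C19 pathway (34% of clearance) drops to 0.12× activity: 0.34 × 0.12 = 0.0408.
Non-CYP routes (39%) are unchanged.
Relative clearance = 1.674 + 0.0408 + 0.39 = 2.1048.
Systemic exposure ∝ 1/CL: fold-change = 1 / 2.1048 = 0.475.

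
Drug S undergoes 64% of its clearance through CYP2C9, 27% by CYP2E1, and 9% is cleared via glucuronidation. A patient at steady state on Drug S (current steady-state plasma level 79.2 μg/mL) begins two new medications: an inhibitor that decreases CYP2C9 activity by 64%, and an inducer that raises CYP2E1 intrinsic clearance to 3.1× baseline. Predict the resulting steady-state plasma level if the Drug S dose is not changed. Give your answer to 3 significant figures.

The CYP2C9 pathway (64% of clearance) drops to 0.36× activity: 0.64 × 0.36 = 0.2304.
The CYP2E1 pathway (27% of clearance) increases to 3.1× activity: 0.27 × 3.1 = 0.837.
The remaining 9% of clearance is unaffected.
New clearance relative to baseline: 0.2304 + 0.837 + 0.09 = 1.1574.
Dividing the baseline by the relative clearance: 79.2 / 1.1574 = 68.4 μg/mL.

68.4 μg/mL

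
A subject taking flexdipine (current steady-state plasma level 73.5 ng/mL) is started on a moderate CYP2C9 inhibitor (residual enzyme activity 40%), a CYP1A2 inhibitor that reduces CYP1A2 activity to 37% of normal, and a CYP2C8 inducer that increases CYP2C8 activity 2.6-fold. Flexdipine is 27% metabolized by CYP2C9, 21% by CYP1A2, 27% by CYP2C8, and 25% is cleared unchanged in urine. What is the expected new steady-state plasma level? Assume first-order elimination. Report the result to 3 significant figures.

The CYP2C9 pathway (27% of clearance) drops to 0.4× activity: 0.27 × 0.4 = 0.108.
The CYP1A2 pathway (21% of clearance) drops to 0.37× activity: 0.21 × 0.37 = 0.0777.
The CYP2C8 pathway (27% of clearance) is boosted to 2.6× activity: 0.27 × 2.6 = 0.702.
Non-CYP routes (25%) are unchanged.
Relative clearance = 0.108 + 0.0777 + 0.702 + 0.25 = 1.1377.
Dividing the baseline by the relative clearance: 73.5 / 1.1377 = 64.6 ng/mL.

64.6 ng/mL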